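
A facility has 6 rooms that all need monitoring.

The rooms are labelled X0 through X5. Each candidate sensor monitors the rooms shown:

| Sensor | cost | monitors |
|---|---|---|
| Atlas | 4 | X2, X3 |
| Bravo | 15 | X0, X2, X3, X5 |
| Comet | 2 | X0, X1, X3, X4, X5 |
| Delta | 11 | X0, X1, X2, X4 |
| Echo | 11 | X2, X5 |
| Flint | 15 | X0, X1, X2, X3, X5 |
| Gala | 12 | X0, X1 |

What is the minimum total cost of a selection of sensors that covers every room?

Atlas, Comet together cover every room (Atlas ∪ Comet = {X0, X1, X2, X3, X4, X5}); total cost 4 + 2 = 6.
No covering selection has total cost below 6.

6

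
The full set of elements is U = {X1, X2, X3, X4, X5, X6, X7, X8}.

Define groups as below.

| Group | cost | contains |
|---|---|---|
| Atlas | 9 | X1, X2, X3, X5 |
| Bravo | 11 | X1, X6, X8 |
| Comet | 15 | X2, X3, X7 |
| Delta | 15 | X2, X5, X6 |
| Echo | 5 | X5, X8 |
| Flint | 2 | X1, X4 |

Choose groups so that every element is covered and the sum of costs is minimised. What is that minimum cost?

33

Bravo, Comet, Echo, Flint together cover every element (Bravo ∪ Comet ∪ Echo ∪ Flint = {X1, X2, X3, X4, X5, X6, X7, X8}); total cost 11 + 15 + 5 + 2 = 33.
The greedy pick Flint, Echo, Atlas, Bravo, Comet costs 42; no covering selection beats 33.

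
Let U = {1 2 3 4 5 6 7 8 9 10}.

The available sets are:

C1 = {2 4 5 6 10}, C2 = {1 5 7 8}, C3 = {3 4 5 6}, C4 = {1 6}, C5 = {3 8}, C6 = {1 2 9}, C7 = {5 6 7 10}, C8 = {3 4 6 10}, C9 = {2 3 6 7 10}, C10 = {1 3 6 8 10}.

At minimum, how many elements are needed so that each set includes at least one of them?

Take H = {1, 3, 10}. Each listed set contains at least one of these, so H is a hitting set of size 3.
The sets C5, C6, C7 are pairwise disjoint, so any hitting set needs a separate element for each — at least 3. Hence 3 is optimal.

3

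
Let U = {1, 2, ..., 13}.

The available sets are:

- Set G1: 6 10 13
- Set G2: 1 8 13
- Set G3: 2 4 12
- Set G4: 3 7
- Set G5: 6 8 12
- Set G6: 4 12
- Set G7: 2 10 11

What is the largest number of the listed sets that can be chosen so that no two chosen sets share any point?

4

G2, G4, G6, G7 are pairwise disjoint (G2={1,8,13}; G4={3,7}; G6={4,12}; G7={2,10,11}).
Every remaining set overlaps one of these, and no 5 of the listed sets are pairwise disjoint, so 4 is the maximum.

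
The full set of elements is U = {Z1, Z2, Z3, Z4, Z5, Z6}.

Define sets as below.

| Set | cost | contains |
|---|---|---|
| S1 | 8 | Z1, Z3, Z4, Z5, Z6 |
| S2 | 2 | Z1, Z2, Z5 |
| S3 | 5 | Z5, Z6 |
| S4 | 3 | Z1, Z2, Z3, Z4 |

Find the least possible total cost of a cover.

8

S3, S4 together cover every element (S3 ∪ S4 = {Z1, Z2, Z3, Z4, Z5, Z6}); total cost 5 + 3 = 8.
The greedy pick S2, S4, S3 costs 10; no covering selection beats 8.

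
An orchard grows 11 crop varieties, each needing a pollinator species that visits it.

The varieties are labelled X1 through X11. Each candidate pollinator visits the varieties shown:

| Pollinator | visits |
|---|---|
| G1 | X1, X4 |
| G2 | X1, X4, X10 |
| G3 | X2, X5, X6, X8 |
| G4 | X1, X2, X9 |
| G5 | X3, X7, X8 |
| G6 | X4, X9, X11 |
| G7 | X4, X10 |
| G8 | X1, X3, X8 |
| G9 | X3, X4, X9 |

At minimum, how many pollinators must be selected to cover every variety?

G2 and G3 and G5 and G6 together: G2 ∪ G3 ∪ G5 ∪ G6 = {X1, X2, X3, X4, X5, X6, X7, X8, X9, X10, X11} — every variety is covered.
Only G3 contains X5, so G3 is forced; the remaining 7 varieties need at least 3 more pollinators (each remaining pollinator adds at most 3) — so at least 4 pollinators are needed, and 4 is optimal.

4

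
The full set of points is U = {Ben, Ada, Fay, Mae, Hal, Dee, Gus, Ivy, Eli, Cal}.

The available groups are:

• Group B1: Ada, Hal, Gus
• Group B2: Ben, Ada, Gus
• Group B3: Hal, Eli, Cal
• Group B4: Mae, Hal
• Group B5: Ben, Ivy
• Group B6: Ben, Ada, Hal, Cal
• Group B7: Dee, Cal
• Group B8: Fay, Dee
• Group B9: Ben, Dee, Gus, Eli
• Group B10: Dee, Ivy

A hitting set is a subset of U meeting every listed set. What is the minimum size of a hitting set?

H = {Ben, Hal, Dee} meets every group (each contains at least one member of H), and |H| = 3.
The groups B2, B4, B10 are pairwise disjoint, so any hitting set needs a separate point for each — at least 3. Hence 3 is optimal.

3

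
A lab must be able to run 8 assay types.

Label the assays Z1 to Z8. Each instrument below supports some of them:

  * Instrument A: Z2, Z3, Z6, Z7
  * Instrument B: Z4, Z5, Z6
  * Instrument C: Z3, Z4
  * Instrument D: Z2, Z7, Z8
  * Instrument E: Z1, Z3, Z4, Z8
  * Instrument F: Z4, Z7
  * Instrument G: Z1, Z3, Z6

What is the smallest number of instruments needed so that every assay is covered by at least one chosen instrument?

3

Take {B, D, E}. Their union is {Z1, Z2, Z3, Z4, Z5, Z6, Z7, Z8}, which is all 8 assays.
Only B contains Z5, so B is forced; the remaining 5 assays need at least 2 more instruments (each remaining instrument adds at most 3) — so at least 3 instruments are needed, and 3 is optimal.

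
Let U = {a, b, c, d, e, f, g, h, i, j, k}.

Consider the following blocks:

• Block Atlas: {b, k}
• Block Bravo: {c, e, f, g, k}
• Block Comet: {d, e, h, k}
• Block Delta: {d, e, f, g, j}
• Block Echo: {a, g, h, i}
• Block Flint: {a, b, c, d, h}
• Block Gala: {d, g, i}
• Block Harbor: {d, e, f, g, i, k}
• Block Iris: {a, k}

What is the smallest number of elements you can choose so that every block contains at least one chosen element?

Take T = {g, h, k}. Each listed block contains at least one of these, so T is a hitting set of size 3.
No choice of 2 elements meets every block, so 3 is the minimum.

3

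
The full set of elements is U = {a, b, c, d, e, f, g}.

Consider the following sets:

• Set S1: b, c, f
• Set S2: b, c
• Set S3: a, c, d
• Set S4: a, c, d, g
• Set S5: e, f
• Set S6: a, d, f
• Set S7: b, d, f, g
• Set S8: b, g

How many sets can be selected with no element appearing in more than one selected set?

S3, S5, S8 are pairwise disjoint (S3={a,c,d}; S5={e,f}; S8={b,g}).
Every remaining set overlaps one of these, and no 4 of the listed sets are pairwise disjoint, so 3 is the maximum.

3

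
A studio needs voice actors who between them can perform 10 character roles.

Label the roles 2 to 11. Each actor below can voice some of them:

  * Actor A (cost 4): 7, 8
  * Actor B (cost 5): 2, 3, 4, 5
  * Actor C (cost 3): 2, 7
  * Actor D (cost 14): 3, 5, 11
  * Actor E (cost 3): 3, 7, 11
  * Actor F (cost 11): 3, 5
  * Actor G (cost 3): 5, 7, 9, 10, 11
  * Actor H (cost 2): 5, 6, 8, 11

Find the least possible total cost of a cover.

10

B, G, H together cover every role (B ∪ G ∪ H = {2, 3, 4, 5, 6, 7, 8, 9, 10, 11}); total cost 5 + 3 + 2 = 10.
No covering selection has total cost below 10.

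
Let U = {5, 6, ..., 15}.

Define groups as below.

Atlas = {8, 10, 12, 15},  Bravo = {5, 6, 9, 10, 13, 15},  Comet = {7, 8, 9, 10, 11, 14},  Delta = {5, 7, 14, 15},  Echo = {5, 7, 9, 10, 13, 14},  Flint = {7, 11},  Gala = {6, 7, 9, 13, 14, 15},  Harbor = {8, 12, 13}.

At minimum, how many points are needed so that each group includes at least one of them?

3

The 3 points {7, 10, 13} hit every group.
No choice of 2 points meets every group, so 3 is the minimum.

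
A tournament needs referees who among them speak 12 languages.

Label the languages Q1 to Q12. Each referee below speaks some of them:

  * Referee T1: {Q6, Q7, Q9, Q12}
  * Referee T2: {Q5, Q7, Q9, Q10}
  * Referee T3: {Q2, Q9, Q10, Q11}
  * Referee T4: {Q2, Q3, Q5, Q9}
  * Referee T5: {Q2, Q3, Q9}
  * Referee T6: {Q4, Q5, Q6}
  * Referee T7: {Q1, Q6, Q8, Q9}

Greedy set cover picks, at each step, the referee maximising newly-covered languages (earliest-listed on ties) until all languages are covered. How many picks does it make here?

Greedy: pick T1 (covers 4 new) → pick T3 (covers 3 new) → pick T4 (covers 2 new) → pick T7 (covers 2 new) → pick T6 (covers 1 new). Total picks: 5.

5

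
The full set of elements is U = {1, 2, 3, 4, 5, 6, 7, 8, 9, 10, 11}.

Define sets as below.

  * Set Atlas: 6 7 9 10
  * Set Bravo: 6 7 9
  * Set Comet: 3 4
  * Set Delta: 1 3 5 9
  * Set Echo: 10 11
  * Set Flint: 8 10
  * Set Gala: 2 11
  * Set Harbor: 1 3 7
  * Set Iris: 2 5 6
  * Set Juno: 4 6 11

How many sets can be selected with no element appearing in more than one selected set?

Bravo, Comet, Flint, Gala are pairwise disjoint (Bravo={6,7,9}; Comet={3,4}; Flint={8,10}; Gala={2,11}).
Every remaining set overlaps one of these, and no 5 of the listed sets are pairwise disjoint, so 4 is the maximum.

4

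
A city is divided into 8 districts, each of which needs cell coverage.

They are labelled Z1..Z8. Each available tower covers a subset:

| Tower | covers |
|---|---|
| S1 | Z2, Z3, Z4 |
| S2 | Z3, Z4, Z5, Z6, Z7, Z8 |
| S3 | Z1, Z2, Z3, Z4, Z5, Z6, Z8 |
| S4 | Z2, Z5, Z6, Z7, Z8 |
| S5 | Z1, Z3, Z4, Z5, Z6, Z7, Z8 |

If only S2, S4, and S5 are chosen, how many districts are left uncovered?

0

Union of S2, S4, S5 = {Z1, Z2, Z3, Z4, Z5, Z6, Z7, Z8} — that's every district, so 0 are uncovered.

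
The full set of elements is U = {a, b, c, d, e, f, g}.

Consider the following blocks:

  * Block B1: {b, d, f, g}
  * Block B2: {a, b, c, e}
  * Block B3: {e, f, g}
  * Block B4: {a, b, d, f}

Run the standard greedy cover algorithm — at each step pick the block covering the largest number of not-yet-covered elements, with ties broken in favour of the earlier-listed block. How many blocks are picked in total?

Greedy: pick B1 (covers 4 new) → pick B2 (covers 3 new). Total picks: 2.

2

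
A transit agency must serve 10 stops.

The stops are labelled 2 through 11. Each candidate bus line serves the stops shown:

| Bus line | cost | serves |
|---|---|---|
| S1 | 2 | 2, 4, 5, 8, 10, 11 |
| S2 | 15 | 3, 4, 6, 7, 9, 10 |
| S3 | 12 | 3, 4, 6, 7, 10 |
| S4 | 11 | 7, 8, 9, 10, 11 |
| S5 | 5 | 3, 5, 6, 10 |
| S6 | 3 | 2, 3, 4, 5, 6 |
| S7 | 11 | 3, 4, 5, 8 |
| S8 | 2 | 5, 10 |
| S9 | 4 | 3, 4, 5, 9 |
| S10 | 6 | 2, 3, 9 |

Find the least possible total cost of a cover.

S4, S6 together cover every stop (S4 ∪ S6 = {2, 3, 4, 5, 6, 7, 8, 9, 10, 11}); total cost 11 + 3 = 14.
The greedy pick S1, S6, S9, S4 costs 20; no covering selection beats 14.

14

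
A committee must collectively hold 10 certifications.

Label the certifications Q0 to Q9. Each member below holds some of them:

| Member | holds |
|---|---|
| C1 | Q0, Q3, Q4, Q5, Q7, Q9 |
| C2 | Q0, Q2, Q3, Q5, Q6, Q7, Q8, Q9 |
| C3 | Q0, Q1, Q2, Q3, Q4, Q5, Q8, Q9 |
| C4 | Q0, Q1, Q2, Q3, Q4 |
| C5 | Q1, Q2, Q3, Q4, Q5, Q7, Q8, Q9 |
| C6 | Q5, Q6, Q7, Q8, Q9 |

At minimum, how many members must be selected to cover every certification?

2

Take {C4, C6}. Their union is {Q0, Q1, Q2, Q3, Q4, Q5, Q6, Q7, Q8, Q9}, which is all 10 certifications.
No single member has all 10 certifications (the largest, C2, has 8), so 2 is optimal.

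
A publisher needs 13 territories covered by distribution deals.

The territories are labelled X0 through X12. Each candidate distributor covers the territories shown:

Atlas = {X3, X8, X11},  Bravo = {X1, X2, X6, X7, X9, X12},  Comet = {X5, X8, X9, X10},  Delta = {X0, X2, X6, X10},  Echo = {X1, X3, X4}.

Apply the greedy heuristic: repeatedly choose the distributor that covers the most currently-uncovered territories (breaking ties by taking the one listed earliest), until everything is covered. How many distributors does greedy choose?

5

Greedy: pick Bravo (covers 6 new) → pick Atlas (covers 3 new) → pick Comet (covers 2 new) → pick Delta (covers 1 new) → pick Echo (covers 1 new). Total picks: 5.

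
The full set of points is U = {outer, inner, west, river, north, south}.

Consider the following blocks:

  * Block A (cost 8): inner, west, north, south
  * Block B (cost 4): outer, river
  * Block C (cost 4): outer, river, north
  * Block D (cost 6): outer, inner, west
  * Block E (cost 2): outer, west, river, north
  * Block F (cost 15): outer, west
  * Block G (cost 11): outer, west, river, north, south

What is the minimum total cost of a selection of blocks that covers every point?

10

A, E together cover every point (A ∪ E = {outer, inner, west, river, north, south}); total cost 8 + 2 = 10.
No covering selection has total cost below 10.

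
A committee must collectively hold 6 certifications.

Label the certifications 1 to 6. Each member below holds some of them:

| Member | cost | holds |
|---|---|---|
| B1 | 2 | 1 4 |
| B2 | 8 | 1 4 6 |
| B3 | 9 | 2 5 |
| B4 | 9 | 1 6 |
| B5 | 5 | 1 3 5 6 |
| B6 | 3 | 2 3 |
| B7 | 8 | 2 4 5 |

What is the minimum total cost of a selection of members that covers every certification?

10

B1, B5, B6 together cover every certification (B1 ∪ B5 ∪ B6 = {1, 2, 3, 4, 5, 6}); total cost 2 + 5 + 3 = 10.
No covering selection has total cost below 10.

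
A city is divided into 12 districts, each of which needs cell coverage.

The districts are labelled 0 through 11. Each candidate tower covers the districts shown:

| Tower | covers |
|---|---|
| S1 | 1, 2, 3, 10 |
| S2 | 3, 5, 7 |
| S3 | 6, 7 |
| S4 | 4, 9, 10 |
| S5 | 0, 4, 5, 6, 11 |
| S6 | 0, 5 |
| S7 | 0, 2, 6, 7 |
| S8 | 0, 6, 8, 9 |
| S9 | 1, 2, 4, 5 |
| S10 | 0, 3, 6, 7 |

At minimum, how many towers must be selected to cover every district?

4

S1 and S2 and S5 and S8 together: S1 ∪ S2 ∪ S5 ∪ S8 = {0, 1, 2, 3, 4, 5, 6, 7, 8, 9, 10, 11} — every district is covered.
No 3 of the 10 towers cover everything (all 120 combinations miss at least one district), so 4 is optimal.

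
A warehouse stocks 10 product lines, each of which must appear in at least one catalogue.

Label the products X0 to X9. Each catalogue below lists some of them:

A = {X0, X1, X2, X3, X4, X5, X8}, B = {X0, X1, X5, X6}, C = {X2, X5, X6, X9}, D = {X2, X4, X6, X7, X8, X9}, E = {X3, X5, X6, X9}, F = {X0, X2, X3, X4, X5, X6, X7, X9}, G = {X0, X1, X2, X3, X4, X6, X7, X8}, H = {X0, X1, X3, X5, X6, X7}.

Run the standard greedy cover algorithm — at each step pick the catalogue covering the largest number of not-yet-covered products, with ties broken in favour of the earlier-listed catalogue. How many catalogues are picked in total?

2

Greedy: pick F (covers 8 new) → pick A (covers 2 new). Total picks: 2.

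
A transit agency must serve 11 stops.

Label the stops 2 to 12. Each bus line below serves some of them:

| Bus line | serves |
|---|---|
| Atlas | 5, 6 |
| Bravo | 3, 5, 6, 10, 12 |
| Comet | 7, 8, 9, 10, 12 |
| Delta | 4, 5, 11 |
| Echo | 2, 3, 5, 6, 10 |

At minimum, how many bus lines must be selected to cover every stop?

3

Comet and Delta and Echo together: Comet ∪ Delta ∪ Echo = {2, 3, 4, 5, 6, 7, 8, 9, 10, 11, 12} — every stop is covered.
Each bus line has at most 5 stops, and 2·5 = 10 < 11 — so at least 3 bus lines are needed, and 3 is optimal.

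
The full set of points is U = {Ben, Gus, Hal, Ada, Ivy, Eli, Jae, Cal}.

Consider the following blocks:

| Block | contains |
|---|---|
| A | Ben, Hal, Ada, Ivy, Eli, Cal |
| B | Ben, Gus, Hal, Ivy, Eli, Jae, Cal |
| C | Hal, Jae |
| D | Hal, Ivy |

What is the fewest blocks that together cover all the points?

A and B together: A ∪ B = {Ben, Gus, Hal, Ada, Ivy, Eli, Jae, Cal} — every point is covered.
No single block has all 8 points (the largest, B, has 7), so 2 is optimal.

2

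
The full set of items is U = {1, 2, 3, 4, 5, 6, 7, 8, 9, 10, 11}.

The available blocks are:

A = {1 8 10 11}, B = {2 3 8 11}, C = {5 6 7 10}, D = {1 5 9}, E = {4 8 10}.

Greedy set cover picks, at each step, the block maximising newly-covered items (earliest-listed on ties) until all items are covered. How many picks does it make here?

Greedy: pick A (covers 4 new) → pick C (covers 3 new) → pick B (covers 2 new) → pick D (covers 1 new) → pick E (covers 1 new). Total picks: 5.
(The true minimum cover uses only 4 blocks, so greedy is not optimal here.)

5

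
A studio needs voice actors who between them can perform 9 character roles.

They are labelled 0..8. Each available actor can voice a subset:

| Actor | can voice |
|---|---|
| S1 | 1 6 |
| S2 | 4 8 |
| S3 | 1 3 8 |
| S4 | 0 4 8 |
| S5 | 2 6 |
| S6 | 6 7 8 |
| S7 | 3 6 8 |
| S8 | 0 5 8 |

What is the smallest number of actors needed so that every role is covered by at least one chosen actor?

Take {S3, S4, S5, S6, S8}. Their union is {0, 1, 2, 3, 4, 5, 6, 7, 8}, which is all 9 roles.
No 4 of the 8 actors cover everything (all 70 combinations miss at least one role), so 5 is optimal.

5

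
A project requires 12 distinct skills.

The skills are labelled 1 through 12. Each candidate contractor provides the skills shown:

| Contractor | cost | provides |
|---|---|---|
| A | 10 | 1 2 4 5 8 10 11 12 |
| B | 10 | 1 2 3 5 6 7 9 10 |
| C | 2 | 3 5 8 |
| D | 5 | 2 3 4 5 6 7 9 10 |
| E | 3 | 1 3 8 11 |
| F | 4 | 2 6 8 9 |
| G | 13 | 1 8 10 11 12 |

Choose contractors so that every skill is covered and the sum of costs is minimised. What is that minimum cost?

15

A, D together cover every skill (A ∪ D = {1, 2, 3, 4, 5, 6, 7, 8, 9, 10, 11, 12}); total cost 10 + 5 = 15.
The greedy pick D, E, A costs 18; no covering selection beats 15.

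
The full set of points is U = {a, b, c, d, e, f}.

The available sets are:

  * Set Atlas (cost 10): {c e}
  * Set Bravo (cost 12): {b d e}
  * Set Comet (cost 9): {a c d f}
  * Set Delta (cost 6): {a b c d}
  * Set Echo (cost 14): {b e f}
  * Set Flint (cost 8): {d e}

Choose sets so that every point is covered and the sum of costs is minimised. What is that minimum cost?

20

Delta, Echo together cover every point (Delta ∪ Echo = {a, b, c, d, e, f}); total cost 6 + 14 = 20.
No covering selection has total cost below 20.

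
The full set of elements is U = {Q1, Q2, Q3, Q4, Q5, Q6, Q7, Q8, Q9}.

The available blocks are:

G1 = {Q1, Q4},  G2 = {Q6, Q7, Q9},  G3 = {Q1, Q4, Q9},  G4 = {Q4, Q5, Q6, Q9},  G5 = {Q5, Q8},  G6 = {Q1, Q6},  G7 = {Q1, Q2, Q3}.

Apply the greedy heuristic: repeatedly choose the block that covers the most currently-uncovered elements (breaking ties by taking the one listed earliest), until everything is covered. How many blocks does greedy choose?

4

Greedy: pick G4 (covers 4 new) → pick G7 (covers 3 new) → pick G2 (covers 1 new) → pick G5 (covers 1 new). Total picks: 4.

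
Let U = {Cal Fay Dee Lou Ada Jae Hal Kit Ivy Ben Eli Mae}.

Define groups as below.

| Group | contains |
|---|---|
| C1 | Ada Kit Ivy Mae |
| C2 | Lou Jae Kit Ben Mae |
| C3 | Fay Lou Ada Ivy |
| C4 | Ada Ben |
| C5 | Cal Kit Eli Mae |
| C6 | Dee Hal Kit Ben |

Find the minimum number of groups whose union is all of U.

4

C2, C3, C5, and C6 cover everything between them: the union {Cal, Fay, Dee, Lou, Ada, Jae, Hal, Kit, Ivy, Ben, Eli, Mae} is all of U.
Only C2 contains Jae, so C2 is forced; the remaining 7 points need at least 3 more groups (each remaining group adds at most 3) — so at least 4 groups are needed, and 4 is optimal.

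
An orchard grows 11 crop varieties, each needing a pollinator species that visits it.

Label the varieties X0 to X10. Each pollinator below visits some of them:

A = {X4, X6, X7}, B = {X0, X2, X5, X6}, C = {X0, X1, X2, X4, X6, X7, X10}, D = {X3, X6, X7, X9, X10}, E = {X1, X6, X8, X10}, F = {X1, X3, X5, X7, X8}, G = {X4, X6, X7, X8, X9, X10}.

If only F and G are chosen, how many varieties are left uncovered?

Union of F, G = {X1, X3, X4, X5, X6, X7, X8, X9, X10}.
Not covered: X0, X2 — 2 varieties.

2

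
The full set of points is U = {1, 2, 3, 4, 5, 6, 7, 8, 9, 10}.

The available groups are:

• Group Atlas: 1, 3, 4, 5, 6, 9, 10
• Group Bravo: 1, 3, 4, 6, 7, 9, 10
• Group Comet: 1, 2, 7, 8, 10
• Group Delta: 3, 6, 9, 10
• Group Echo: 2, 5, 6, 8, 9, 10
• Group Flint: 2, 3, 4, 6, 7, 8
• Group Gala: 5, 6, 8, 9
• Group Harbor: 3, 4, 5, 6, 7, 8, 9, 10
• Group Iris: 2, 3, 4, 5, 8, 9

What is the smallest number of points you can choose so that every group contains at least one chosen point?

The 2 points {3, 8} hit every group.
No single point lies in every group, so at least 2 are needed and 2 is optimal.

2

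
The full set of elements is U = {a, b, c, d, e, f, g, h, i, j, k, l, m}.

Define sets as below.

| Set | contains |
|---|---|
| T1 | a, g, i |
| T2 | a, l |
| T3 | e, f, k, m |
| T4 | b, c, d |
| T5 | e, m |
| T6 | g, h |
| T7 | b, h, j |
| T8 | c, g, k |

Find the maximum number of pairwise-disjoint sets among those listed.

T2, T4, T5, T6 are pairwise disjoint (T2={a,l}; T4={b,c,d}; T5={e,m}; T6={g,h}).
Every remaining set overlaps one of these, and no 5 of the listed sets are pairwise disjoint, so 4 is the maximum.

4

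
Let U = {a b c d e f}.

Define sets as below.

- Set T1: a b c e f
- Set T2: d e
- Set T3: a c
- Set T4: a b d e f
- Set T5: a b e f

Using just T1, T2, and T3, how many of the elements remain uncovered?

0

Union of T1, T2, T3 = {a, b, c, d, e, f} — that's every element, so 0 are uncovered.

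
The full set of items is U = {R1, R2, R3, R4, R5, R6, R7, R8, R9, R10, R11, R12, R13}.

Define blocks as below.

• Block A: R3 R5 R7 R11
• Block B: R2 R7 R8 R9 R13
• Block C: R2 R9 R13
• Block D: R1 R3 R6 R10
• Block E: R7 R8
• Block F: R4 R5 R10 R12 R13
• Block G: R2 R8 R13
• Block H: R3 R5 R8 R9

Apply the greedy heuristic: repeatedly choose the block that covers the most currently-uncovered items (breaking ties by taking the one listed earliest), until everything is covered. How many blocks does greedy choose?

4

Greedy: pick B (covers 5 new) → pick D (covers 4 new) → pick F (covers 3 new) → pick A (covers 1 new). Total picks: 4.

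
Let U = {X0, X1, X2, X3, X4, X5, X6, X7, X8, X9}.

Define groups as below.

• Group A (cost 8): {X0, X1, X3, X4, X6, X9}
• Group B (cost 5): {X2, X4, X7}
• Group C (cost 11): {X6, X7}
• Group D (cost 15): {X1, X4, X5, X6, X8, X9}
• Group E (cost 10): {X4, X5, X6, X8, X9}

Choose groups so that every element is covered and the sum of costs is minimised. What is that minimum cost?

23

A, B, E together cover every element (A ∪ B ∪ E = {X0, X1, X2, X3, X4, X5, X6, X7, X8, X9}); total cost 8 + 5 + 10 = 23.
No covering selection has total cost below 23.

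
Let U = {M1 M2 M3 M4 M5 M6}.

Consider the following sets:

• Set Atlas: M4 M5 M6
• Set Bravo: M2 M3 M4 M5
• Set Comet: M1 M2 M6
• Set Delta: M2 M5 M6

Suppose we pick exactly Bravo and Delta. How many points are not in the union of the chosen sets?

1

Union of Bravo, Delta = {M2, M3, M4, M5, M6}.
Not covered: M1 — 1 point.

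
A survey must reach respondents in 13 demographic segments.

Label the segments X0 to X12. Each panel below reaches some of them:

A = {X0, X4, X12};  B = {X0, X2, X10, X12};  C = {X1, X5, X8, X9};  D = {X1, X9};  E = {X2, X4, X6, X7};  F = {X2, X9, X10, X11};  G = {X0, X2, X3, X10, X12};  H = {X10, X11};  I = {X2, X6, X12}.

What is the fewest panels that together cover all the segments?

4

C and E and G and H together: C ∪ E ∪ G ∪ H = {X0, X1, X2, X3, X4, X5, X6, X7, X8, X9, X10, X11, X12} — every segment is covered.
Only E contains X7, so E is forced; the remaining 9 segments need at least 3 more panels (each remaining panel adds at most 4) — so at least 4 panels are needed, and 4 is optimal.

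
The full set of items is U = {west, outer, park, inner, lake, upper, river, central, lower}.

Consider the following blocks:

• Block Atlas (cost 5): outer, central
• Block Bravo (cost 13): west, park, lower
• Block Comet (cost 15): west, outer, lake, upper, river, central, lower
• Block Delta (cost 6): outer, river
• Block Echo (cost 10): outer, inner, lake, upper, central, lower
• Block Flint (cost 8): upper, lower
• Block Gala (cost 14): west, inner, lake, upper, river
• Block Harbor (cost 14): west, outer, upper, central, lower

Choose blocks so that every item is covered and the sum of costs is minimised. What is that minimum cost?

Bravo, Delta, Echo together cover every item (Bravo ∪ Delta ∪ Echo = {west, outer, park, inner, lake, upper, river, central, lower}); total cost 13 + 6 + 10 = 29.
No covering selection has total cost below 29.

29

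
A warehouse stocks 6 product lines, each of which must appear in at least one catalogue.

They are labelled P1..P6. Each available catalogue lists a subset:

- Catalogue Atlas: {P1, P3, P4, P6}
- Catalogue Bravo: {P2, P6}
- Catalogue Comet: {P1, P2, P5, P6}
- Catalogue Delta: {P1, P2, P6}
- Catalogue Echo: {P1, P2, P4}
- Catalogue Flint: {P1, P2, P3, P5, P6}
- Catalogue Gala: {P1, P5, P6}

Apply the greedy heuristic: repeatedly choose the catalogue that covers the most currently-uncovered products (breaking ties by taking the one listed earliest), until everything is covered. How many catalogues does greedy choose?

2

Greedy: pick Flint (covers 5 new) → pick Atlas (covers 1 new). Total picks: 2.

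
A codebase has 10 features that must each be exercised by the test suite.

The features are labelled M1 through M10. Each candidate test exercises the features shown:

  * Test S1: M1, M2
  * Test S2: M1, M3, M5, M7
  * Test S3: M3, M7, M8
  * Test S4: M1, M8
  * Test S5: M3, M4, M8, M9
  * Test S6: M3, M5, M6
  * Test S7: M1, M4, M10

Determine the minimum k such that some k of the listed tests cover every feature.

S1 and S3 and S5 and S6 and S7 together: S1 ∪ S3 ∪ S5 ∪ S6 ∪ S7 = {M1, M2, M3, M4, M5, M6, M7, M8, M9, M10} — every feature is covered.
No 4 of the 7 tests cover everything (all 35 combinations miss at least one feature), so 5 is optimal.

5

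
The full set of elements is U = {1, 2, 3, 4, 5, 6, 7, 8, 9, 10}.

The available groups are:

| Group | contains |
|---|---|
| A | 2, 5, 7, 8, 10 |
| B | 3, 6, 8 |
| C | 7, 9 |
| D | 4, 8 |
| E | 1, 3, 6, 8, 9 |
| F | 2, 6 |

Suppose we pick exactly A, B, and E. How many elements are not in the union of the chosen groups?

1

Union of A, B, E = {1, 2, 3, 5, 6, 7, 8, 9, 10}.
Not covered: 4 — 1 element.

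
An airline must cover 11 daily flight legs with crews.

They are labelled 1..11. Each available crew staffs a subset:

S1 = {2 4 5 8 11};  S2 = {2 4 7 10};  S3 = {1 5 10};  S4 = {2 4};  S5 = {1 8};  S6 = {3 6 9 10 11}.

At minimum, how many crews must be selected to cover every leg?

Take {S1, S2, S5, S6}. Their union is {1, 2, 3, 4, 5, 6, 7, 8, 9, 10, 11}, which is all 11 legs.
No 3 of the 6 crews cover everything (all 20 combinations miss at least one leg), so 4 is optimal.

4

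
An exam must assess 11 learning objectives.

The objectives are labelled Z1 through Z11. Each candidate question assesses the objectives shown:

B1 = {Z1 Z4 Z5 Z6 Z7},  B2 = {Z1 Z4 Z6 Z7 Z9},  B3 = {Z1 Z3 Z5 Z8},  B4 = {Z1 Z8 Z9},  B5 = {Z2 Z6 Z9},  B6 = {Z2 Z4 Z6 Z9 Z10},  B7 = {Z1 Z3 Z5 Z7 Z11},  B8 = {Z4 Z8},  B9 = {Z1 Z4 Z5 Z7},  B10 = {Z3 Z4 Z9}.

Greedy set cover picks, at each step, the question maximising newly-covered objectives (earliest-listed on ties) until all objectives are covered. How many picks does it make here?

4

Greedy: pick B1 (covers 5 new) → pick B6 (covers 3 new) → pick B3 (covers 2 new) → pick B7 (covers 1 new). Total picks: 4.
(The true minimum cover uses only 3 questions, so greedy is not optimal here.)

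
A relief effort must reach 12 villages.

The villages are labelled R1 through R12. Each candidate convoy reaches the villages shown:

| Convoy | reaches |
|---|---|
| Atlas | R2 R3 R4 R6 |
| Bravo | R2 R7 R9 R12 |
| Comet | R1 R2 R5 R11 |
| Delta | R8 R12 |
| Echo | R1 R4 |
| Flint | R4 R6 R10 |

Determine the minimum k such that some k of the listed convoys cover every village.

Atlas and Bravo and Comet and Delta and Flint together: Atlas ∪ Bravo ∪ Comet ∪ Delta ∪ Flint = {R1, R2, R3, R4, R5, R6, R7, R8, R9, R10, R11, R12} — every village is covered.
No 4 of the 6 convoys cover everything (all 15 combinations miss at least one village), so 5 is optimal.

5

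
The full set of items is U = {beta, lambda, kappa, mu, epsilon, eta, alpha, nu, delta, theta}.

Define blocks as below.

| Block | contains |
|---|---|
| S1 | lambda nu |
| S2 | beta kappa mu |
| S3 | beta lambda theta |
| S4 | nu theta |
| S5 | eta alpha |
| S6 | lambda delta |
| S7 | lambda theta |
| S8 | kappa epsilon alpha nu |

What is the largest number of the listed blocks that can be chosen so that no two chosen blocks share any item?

4

S2, S4, S5, S6 are pairwise disjoint (S2={beta,kappa,mu}; S4={nu,theta}; S5={eta,alpha}; S6={lambda,delta}).
Every remaining block overlaps one of these, and no 5 of the listed blocks are pairwise disjoint, so 4 is the maximum.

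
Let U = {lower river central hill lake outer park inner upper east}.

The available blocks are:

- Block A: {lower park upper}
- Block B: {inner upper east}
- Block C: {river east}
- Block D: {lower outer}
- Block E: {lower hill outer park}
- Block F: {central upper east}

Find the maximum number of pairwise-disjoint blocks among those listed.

2

A, C are pairwise disjoint (A={lower,park,upper}; C={river,east}).
Every remaining block overlaps one of these, and no 3 of the listed blocks are pairwise disjoint, so 2 is the maximum.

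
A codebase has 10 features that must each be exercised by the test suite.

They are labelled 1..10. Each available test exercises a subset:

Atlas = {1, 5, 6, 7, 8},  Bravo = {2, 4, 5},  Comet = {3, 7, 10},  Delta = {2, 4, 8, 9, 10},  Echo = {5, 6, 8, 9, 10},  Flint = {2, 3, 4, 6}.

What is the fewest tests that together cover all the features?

3

Take {Atlas, Delta, Flint}. Their union is {1, 2, 3, 4, 5, 6, 7, 8, 9, 10}, which is all 10 features.
Only Atlas contains 1, so Atlas is forced; the remaining 5 features need at least 2 more tests (each remaining test adds at most 4) — so at least 3 tests are needed, and 3 is optimal.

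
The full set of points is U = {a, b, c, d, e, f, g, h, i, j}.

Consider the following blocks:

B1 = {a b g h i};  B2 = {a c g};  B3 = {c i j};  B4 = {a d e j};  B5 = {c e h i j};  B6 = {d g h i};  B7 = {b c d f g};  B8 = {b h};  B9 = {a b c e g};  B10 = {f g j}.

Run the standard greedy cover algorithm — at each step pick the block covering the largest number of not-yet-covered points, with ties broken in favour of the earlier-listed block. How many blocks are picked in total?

3

Greedy: pick B1 (covers 5 new) → pick B4 (covers 3 new) → pick B7 (covers 2 new). Total picks: 3.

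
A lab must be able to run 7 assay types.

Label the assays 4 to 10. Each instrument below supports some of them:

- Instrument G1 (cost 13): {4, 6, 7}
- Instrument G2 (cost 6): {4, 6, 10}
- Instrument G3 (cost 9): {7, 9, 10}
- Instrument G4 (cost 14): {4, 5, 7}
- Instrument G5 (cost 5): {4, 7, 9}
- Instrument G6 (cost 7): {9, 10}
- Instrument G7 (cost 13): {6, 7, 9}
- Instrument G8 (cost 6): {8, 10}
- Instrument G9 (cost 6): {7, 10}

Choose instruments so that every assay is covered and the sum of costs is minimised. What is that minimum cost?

G2, G4, G5, G8 together cover every assay (G2 ∪ G4 ∪ G5 ∪ G8 = {4, 5, 6, 7, 8, 9, 10}); total cost 6 + 14 + 5 + 6 = 31.
No covering selection has total cost below 31.

31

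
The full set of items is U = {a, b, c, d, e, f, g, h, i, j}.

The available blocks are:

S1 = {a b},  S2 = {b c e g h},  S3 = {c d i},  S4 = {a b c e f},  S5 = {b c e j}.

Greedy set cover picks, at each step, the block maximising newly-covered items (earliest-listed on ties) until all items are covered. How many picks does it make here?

Greedy: pick S2 (covers 5 new) → pick S3 (covers 2 new) → pick S4 (covers 2 new) → pick S5 (covers 1 new). Total picks: 4.

4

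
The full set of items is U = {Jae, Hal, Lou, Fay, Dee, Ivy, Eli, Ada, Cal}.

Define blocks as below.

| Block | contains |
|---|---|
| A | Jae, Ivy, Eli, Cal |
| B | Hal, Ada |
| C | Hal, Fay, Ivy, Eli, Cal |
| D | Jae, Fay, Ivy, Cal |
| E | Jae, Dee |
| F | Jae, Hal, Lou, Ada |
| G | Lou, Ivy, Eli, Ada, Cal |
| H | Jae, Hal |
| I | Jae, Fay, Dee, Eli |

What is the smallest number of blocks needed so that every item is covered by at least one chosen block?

3

D and F and I together: D ∪ F ∪ I = {Jae, Hal, Lou, Fay, Dee, Ivy, Eli, Ada, Cal} — every item is covered.
No 2 of the 9 blocks cover everything (all 36 combinations miss at least one item), so 3 is optimal.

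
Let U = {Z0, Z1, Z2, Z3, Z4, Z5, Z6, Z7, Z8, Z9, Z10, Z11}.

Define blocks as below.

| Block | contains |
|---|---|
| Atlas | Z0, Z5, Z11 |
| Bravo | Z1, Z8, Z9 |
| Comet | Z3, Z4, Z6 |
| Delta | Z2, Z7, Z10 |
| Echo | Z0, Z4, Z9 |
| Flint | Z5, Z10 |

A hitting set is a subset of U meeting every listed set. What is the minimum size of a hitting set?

4

H = {Z3, Z5, Z9, Z10} meets every block (each contains at least one member of H), and |H| = 4.
The blocks Atlas, Bravo, Comet, Delta are pairwise disjoint, so any hitting set needs a separate element for each — at least 4. Hence 4 is optimal.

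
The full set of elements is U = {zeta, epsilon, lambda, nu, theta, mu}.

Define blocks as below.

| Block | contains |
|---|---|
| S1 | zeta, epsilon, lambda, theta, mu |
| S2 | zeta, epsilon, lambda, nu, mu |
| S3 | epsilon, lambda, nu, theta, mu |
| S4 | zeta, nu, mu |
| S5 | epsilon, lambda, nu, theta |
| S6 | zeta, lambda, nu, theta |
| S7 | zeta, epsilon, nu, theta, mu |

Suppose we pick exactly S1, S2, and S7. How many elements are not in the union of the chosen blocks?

Union of S1, S2, S7 = {zeta, epsilon, lambda, nu, theta, mu} — that's every element, so 0 are uncovered.

0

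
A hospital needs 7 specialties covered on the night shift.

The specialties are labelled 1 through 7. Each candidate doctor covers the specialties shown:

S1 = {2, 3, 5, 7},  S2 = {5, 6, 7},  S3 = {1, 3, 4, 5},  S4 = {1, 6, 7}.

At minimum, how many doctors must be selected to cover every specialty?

S1 and S3 and S4 together: S1 ∪ S3 ∪ S4 = {1, 2, 3, 4, 5, 6, 7} — every specialty is covered.
Only S1 contains 2, so S1 is forced; the remaining 3 specialties need at least 2 more doctors (each remaining doctor adds at most 2) — so at least 3 doctors are needed, and 3 is optimal.

3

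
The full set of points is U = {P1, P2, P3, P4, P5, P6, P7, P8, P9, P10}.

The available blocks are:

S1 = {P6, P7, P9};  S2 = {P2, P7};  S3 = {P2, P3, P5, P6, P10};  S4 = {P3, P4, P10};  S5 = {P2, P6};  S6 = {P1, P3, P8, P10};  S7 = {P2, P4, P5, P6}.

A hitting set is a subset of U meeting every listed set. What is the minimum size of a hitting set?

The 3 points {P2, P7, P10} hit every block.
No choice of 2 points meets every block, so 3 is the minimum.

3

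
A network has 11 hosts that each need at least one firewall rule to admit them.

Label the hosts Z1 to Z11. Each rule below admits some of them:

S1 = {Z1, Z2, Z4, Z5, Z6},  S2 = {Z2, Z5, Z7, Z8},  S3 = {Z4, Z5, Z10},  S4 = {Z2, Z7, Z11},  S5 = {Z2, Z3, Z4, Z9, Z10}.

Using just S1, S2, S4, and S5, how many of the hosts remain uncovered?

Union of S1, S2, S4, S5 = {Z1, Z2, Z3, Z4, Z5, Z6, Z7, Z8, Z9, Z10, Z11} — that's every host, so 0 are uncovered.

0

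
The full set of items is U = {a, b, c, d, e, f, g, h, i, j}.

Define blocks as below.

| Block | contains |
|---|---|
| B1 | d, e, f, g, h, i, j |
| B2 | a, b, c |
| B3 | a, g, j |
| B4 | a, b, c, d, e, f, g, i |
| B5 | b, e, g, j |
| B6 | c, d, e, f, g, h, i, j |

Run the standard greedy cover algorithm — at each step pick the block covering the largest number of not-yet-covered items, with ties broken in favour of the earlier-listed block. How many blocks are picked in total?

2

Greedy: pick B4 (covers 8 new) → pick B1 (covers 2 new). Total picks: 2.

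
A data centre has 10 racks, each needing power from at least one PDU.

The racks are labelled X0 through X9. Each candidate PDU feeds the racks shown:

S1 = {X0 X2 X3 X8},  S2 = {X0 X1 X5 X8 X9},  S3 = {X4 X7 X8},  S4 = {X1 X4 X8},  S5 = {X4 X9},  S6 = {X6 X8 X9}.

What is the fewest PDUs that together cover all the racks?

Take {S1, S2, S3, S6}. Their union is {X0, X1, X2, X3, X4, X5, X6, X7, X8, X9}, which is all 10 racks.
Only S2 contains X5, so S2 is forced; the remaining 5 racks need at least 3 more PDUs (each remaining PDU adds at most 2) — so at least 4 PDUs are needed, and 4 is optimal.

4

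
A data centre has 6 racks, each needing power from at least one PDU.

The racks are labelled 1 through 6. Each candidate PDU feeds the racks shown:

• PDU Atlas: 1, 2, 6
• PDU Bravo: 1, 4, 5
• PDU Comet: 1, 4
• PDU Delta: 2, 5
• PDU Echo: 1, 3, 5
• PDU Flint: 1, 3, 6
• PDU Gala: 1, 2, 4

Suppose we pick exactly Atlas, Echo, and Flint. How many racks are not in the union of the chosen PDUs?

Union of Atlas, Echo, Flint = {1, 2, 3, 5, 6}.
Not covered: 4 — 1 rack.

1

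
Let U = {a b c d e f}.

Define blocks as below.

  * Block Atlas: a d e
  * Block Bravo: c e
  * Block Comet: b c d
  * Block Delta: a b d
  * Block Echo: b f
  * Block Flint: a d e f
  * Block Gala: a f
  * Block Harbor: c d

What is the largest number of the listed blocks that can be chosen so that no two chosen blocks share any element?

Atlas, Echo are pairwise disjoint (Atlas={a,d,e}; Echo={b,f}).
Every remaining block overlaps one of these, and no 3 of the listed blocks are pairwise disjoint, so 2 is the maximum.

2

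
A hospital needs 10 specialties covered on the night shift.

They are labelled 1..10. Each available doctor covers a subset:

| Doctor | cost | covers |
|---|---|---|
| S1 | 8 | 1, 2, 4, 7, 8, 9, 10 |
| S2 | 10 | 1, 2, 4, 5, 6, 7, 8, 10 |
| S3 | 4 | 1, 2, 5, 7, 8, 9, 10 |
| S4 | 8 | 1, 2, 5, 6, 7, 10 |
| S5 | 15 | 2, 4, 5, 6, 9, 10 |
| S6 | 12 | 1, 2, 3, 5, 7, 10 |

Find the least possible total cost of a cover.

26

S2, S3, S6 together cover every specialty (S2 ∪ S3 ∪ S6 = {1, 2, 3, 4, 5, 6, 7, 8, 9, 10}); total cost 10 + 4 + 12 = 26.
No covering selection has total cost below 26.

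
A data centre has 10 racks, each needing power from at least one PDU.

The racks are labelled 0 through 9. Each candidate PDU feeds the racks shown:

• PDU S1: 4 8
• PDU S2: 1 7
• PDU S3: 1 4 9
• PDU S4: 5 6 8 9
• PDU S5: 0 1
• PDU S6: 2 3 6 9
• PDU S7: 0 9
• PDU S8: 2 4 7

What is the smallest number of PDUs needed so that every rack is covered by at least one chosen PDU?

4

S4 and S5 and S6 and S8 together: S4 ∪ S5 ∪ S6 ∪ S8 = {0, 1, 2, 3, 4, 5, 6, 7, 8, 9} — every rack is covered.
Only S6 contains 3, so S6 is forced; the remaining 6 racks need at least 3 more PDUs (each remaining PDU adds at most 2) — so at least 4 PDUs are needed, and 4 is optimal.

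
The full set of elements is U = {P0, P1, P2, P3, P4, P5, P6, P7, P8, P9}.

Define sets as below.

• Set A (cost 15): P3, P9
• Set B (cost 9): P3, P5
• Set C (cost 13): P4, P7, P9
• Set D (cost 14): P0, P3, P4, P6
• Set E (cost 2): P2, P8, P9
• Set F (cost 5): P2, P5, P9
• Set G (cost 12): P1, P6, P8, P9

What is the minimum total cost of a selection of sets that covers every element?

C, D, F, G together cover every element (C ∪ D ∪ F ∪ G = {P0, P1, P2, P3, P4, P5, P6, P7, P8, P9}); total cost 13 + 14 + 5 + 12 = 44.
The greedy pick E, D, F, G, C costs 46; no covering selection beats 44.

44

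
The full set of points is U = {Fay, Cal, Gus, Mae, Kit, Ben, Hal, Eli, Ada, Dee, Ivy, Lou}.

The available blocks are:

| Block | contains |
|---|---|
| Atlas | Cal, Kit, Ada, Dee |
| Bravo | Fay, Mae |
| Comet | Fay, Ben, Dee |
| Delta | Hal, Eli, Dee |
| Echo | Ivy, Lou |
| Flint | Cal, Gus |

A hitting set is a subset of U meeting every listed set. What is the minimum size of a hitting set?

4

H = {Fay, Cal, Dee, Lou} meets every block (each contains at least one member of H), and |H| = 4.
The blocks Bravo, Delta, Echo, Flint are pairwise disjoint, so any hitting set needs a separate point for each — at least 4. Hence 4 is optimal.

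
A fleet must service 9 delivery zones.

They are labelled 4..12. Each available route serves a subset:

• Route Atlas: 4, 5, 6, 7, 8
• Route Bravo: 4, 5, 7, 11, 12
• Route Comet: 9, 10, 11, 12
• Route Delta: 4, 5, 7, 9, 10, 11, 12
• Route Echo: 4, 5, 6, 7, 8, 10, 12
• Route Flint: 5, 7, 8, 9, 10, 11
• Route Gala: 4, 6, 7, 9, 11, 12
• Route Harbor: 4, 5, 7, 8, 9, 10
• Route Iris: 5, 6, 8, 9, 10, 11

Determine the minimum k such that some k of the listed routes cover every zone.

Gala and Harbor together: Gala ∪ Harbor = {4, 5, 6, 7, 8, 9, 10, 11, 12} — every zone is covered.
No single route has all 9 zones (the largest, Delta, has 7), so 2 is optimal.

2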